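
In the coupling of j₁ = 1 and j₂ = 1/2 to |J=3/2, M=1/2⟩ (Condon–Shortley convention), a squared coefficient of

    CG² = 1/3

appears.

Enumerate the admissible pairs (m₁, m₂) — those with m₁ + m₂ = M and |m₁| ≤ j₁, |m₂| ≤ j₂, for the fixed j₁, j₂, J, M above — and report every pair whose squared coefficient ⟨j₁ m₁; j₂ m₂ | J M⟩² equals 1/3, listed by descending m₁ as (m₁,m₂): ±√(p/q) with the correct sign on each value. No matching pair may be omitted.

(1,-1/2): +√(1/3)

Admissible pairs with m₁+m₂ = M = 1/2: (0,1/2), (1,-1/2)
  (m₁,m₂)=(1,-1/2): CG² = 1/3, CG = +√(1/3)   ← matches the target
  (m₁,m₂)=(0,1/2): CG² = 2/3, CG = +√(2/3)
Pairs with CG² = 1/3: (1,-1/2): +√(1/3)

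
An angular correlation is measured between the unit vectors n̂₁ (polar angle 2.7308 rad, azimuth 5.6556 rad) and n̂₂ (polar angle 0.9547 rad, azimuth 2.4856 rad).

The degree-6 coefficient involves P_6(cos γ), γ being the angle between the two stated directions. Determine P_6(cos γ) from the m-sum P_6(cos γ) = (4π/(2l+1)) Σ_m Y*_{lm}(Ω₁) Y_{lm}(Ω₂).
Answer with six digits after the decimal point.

Term-by-term m-sum for l=6 (normalisation 4π/13 = 0.966644):
  m=-6: (-0.001590, 0.001145) × (-0.100039, -0.101849) = (0.000276, 0.000047)  (running Σ = (0.000276, 0.000047))
  m=-5: (0.015580, 0.000057) × (0.346805, 0.048296) = (0.005401, 0.000772)  (running Σ = (0.005676, 0.000820))
  m=-4: (-0.060398, -0.044153) × (-0.367697, 0.209370) = (0.031452, 0.003589)  (running Σ = (0.037129, 0.004409))
  m=-3: (0.072905, 0.226069) × (0.053275, -0.127003) = (0.032595, 0.002785)  (running Σ = (0.069724, 0.007194))
  m=-2: (0.148078, -0.453473) × (-0.073900, -0.279131) = (-0.137521, -0.007822)  (running Σ = (-0.067797, -0.000628))
  m=-1: (-0.378269, 0.274405) × (0.206001, 0.158560) = (-0.121433, -0.003451)  (running Σ = (-0.189231, -0.004078))
  m=0: (-0.134444, -0.000000) × (0.224987, 0.000000) = (-0.030248, -0.000000)  (running Σ = (-0.219479, -0.004078))
  m=1: (0.378269, 0.274405) × (-0.206001, 0.158560) = (-0.121433, 0.003451)  (running Σ = (-0.340912, -0.000628))
  m=2: (0.148078, 0.453473) × (-0.073900, 0.279131) = (-0.137521, 0.007822)  (running Σ = (-0.478433, 0.007194))
  m=3: (-0.072905, 0.226069) × (-0.053275, -0.127003) = (0.032595, -0.002785)  (running Σ = (-0.445838, 0.004409))
  m=4: (-0.060398, 0.044153) × (-0.367697, -0.209370) = (0.031452, -0.003589)  (running Σ = (-0.414386, 0.000820))
  m=5: (-0.015580, 0.000057) × (-0.346805, 0.048296) = (0.005401, -0.000772)  (running Σ = (-0.408985, 0.000047))
  m=6: (-0.001590, -0.001145) × (-0.100039, 0.101849) = (0.000276, -0.000047)  (running Σ = (-0.408709, -0.000000))
Accumulated sum (-0.408709, -0.000000); after 4π/(2l+1) scaling, (-0.395076, -0.000000) ⇒ P_6 = -0.395076

-0.395076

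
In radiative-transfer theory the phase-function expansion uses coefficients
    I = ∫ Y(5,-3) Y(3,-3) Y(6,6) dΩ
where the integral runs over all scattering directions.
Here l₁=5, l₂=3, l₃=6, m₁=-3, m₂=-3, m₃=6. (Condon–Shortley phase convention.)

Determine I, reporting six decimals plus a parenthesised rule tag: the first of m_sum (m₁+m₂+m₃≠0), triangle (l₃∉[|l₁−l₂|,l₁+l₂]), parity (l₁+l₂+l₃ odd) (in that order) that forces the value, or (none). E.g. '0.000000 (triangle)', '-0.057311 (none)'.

-0.119512 (none)

Checks pass: Σm=0; 14 even; l₃=6∈[2,8].
(2·5+1)(2·3+1)(2·6+1) = 1001
Δ: 2! 8! 4! / 15! → 1/675675
sum: t=0:+1/8640 t=1:−1/2304 t=2:+1/8640 = -7/34560
3j²(5 3 6; 0 0 0) = Δ·Π!·Σ² = 7/429  (sign -1)
sum: t=0:+1/1935360 = 1/1935360
3j²(5 3 6; -3 -3 6) = Δ·Π!·Σ² = 1/91  (sign +1)
combine: 4πI² = 1001·7/429·1/91 = 7/39
take √, sign -1: I = -0.11951207
No selection rule forces the value: the integral is nonzero (none).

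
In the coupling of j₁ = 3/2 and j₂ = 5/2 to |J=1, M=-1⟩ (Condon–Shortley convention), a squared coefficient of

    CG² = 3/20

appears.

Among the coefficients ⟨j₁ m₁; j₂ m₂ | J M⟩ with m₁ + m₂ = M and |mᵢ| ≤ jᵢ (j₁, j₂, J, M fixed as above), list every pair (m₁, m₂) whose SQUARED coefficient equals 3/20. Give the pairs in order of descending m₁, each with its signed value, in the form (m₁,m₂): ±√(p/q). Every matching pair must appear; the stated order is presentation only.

(-1/2,-1/2): +√(3/20)

Admissible pairs with m₁+m₂ = M = -1: (-3/2,1/2), (-1/2,-1/2), (1/2,-3/2), (3/2,-5/2)
  (m₁,m₂)=(3/2,-5/2): CG² = 1/2, CG = +√(1/2)
  (m₁,m₂)=(1/2,-3/2): CG² = 3/10, CG = −√(3/10)
  (m₁,m₂)=(-1/2,-1/2): CG² = 3/20, CG = +√(3/20)   ← matches the target
  (m₁,m₂)=(-3/2,1/2): CG² = 1/20, CG = −√(1/20)
Pairs with CG² = 3/20: (-1/2,-1/2): +√(3/20)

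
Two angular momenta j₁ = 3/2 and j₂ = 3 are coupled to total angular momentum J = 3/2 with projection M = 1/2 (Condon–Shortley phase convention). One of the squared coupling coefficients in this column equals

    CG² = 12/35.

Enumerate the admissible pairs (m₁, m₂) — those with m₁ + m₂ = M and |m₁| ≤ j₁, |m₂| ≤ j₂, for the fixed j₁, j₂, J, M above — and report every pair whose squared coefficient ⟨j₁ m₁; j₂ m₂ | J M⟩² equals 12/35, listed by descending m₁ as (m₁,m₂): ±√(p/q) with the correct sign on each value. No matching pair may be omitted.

(-1/2,1): +√(12/35)

Admissible pairs with m₁+m₂ = M = 1/2: (-3/2,2), (-1/2,1), (1/2,0), (3/2,-1)
  (m₁,m₂)=(3/2,-1): CG² = 4/35, CG = +√(4/35)
  (m₁,m₂)=(1/2,0): CG² = 9/35, CG = −√(9/35)
  (m₁,m₂)=(-1/2,1): CG² = 12/35, CG = +√(12/35)   ← matches the target
  (m₁,m₂)=(-3/2,2): CG² = 2/7, CG = −√(2/7)
Pairs with CG² = 12/35: (-1/2,1): +√(12/35)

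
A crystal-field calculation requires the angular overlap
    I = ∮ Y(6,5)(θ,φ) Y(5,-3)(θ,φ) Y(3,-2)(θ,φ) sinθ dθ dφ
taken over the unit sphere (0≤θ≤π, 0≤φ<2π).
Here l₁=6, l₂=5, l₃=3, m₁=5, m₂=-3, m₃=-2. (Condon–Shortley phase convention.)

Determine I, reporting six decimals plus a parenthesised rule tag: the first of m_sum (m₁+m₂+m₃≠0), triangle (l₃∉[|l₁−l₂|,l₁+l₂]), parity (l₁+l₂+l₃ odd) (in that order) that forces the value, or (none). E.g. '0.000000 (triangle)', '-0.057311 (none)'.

-0.169016 (none)

Rules hold: Σm=0, L=14 even, 1≤3≤11.
N = 13·11·7 = 1001
Δ = 8!·4!·2!/15! = 1/675675
Racah Σ t=3..5: t=3:−1/8640 t=4:+1/2304 t=5:−1/8640 = 7/34560
⇒ 3j(6 5 3; 0 0 0)² = 7/429, sgn -1
Racah Σ t=0..1: t=0:+1/483840 t=1:−1/120960 = -1/161280
⇒ 3j(6 5 3; 5 -3 -2)² = 2/91, sgn +1
4πI² = N·(3j₀)²·(3jₘ)² = 14/39
I = -1·√(0.358974/4π) = -0.16901560
No selection rule forces the value: the integral is nonzero (none).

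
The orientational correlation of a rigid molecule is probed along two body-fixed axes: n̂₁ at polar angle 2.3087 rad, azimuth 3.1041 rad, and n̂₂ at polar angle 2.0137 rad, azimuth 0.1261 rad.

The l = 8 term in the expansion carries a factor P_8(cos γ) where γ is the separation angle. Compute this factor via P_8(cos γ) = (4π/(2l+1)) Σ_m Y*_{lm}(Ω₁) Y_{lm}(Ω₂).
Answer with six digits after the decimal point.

Addition theorem: P_8(cos γ) = (4π/17) Σ_m Y*_{lm}(Ω₁) Y_{lm}(Ω₂), m = −8…8:
  m=-8: (0.044221, -0.013676) × (0.121973, -0.193689) = (0.002745, -0.010233)  (running Σ = (0.002745, -0.010233))
  m=-7: (0.162583, -0.043677) × (-0.275803, 0.335470) = (-0.030189, 0.066588)  (running Σ = (-0.027444, 0.056355))
  m=-6: (0.348444, -0.079734) × (0.261330, -0.246695) = (0.071389, -0.106796)  (running Σ = (0.043945, -0.050442))
  m=-5: (0.451476, -0.085641) × (0.041520, -0.030305) = (0.016150, -0.017238)  (running Σ = (0.060095, -0.067679))
  m=-4: (0.255276, -0.038573) × (-0.312357, 0.172430) = (-0.073086, 0.056066)  (running Σ = (-0.012991, -0.011613))
  m=-3: (-0.184181, 0.020804) × (0.117959, -0.046882) = (-0.020750, 0.011089)  (running Σ = (-0.033741, -0.000525))
  m=-2: (-0.369586, 0.027766) × (0.286364, -0.073792) = (-0.103788, 0.035224)  (running Σ = (-0.137529, 0.034699))
  m=-1: (0.018851, -0.000707) × (-0.188804, 0.023935) = (-0.003542, 0.000585)  (running Σ = (-0.141071, 0.035284))
  m=0: (0.369487, -0.000000) × (-0.270306, 0.000000) = (-0.099874, 0.000000)  (running Σ = (-0.240946, 0.035284))
  m=1: (-0.018851, -0.000707) × (0.188804, 0.023935) = (-0.003542, -0.000585)  (running Σ = (-0.244488, 0.034699))
  m=2: (-0.369586, -0.027766) × (0.286364, 0.073792) = (-0.103788, -0.035224)  (running Σ = (-0.348275, -0.000525))
  m=3: (0.184181, 0.020804) × (-0.117959, -0.046882) = (-0.020750, -0.011089)  (running Σ = (-0.369026, -0.011613))
  m=4: (0.255276, 0.038573) × (-0.312357, -0.172430) = (-0.073086, -0.056066)  (running Σ = (-0.442112, -0.067679))
  m=5: (-0.451476, -0.085641) × (-0.041520, -0.030305) = (0.016150, 0.017238)  (running Σ = (-0.425962, -0.050442))
  m=6: (0.348444, 0.079734) × (0.261330, 0.246695) = (0.071389, 0.106796)  (running Σ = (-0.354573, 0.056355))
  m=7: (-0.162583, -0.043677) × (0.275803, 0.335470) = (-0.030189, -0.066588)  (running Σ = (-0.384762, -0.010233))
  m=8: (0.044221, 0.013676) × (0.121973, 0.193689) = (0.002745, 0.010233)  (running Σ = (-0.382017, -0.000000))
Total Σ_m = (-0.382017, -0.000000). Multiply by 0.739198: (-0.282386, -0.000000). P_8(cos γ) = -0.282386

-0.282386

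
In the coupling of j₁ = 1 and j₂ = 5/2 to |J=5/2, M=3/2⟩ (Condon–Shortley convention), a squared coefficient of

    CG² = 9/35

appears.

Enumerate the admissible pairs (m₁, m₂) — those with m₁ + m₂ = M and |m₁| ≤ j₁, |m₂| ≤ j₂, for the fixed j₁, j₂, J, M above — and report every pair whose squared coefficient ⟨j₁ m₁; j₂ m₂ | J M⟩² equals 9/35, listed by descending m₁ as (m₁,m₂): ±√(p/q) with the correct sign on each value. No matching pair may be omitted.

Admissible pairs with m₁+m₂ = M = 3/2: (-1,5/2), (0,3/2), (1,1/2)
  (m₁,m₂)=(1,1/2): CG² = 16/35, CG = +√(16/35)
  (m₁,m₂)=(0,3/2): CG² = 9/35, CG = −√(9/35)   ← matches the target
  (m₁,m₂)=(-1,5/2): CG² = 2/7, CG = −√(2/7)
Pairs with CG² = 9/35: (0,3/2): −√(9/35)

(0,3/2): −√(9/35)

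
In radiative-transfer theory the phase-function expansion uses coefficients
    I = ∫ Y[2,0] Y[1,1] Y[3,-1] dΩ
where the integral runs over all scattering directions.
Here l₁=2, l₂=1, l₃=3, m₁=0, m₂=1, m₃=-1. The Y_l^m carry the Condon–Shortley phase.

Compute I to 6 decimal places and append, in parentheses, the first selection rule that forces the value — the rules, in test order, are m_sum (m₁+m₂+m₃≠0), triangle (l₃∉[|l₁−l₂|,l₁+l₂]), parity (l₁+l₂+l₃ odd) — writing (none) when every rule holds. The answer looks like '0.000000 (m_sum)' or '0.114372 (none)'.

-0.202301 (none)

Rules hold: Σm=0, L=6 even, 1≤3≤3.
N = 5·3·7 = 105
Δ = 0!·4!·2!/7! = 1/105
Racah Σ t=0..0: t=0:+1/4 = 1/4
⇒ 3j(2 1 3; 0 0 0)² = 3/35, sgn -1
Racah Σ t=0..0: t=0:+1/8 = 1/8
⇒ 3j(2 1 3; 0 1 -1)² = 2/35, sgn +1
4πI² = N·(3j₀)²·(3jₘ)² = 18/35
I = -1·√(0.514286/4π) = -0.20230066
No selection rule forces the value: the integral is nonzero (none).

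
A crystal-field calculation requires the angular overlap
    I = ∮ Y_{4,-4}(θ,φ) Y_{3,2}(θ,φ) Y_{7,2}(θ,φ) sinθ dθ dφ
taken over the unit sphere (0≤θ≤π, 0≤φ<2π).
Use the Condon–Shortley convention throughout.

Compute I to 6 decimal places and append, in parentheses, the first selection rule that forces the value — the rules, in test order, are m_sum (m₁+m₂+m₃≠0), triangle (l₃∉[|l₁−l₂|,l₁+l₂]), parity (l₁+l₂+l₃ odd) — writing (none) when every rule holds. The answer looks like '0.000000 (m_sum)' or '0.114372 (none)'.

0.020214 (none)

Rules hold: Σm=0, L=14 even, 1≤7≤7.
N = 9·7·15 = 945
Δ = 0!·8!·6!/15! = 1/45045
Racah Σ t=0..0: t=0:+1/20736 = 1/20736
⇒ 3j(4 3 7; 0 0 0)² = 35/1287, sgn -1
Racah Σ t=0..0: t=0:+1/4838400 = 1/4838400
⇒ 3j(4 3 7; -4 2 2)² = 1/5005, sgn -1
4πI² = N·(3j₀)²·(3jₘ)² = 105/20449
I = +1·√(0.00513473/4π) = 0.02021407
No selection rule forces the value: the integral is nonzero (none).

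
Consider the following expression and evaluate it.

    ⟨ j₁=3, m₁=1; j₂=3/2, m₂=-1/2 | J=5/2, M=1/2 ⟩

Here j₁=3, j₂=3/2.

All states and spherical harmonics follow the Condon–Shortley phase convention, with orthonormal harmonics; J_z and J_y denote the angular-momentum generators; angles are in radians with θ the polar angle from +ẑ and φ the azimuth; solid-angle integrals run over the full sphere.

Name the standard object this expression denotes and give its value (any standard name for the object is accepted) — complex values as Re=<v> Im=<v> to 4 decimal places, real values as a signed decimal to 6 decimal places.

This is a Clebsch–Gordan (vector-coupling) coefficient.
√[6·2!4!1!/8! · 4!2!1!2!3!2!] = √(288/35)
  +(−1)^0/∏(0,2,2,1,2,0)! = 1/8  (running 1/8)
  +(−1)^1/∏(1,1,1,0,3,1)! = -1/6  (running -1/24)
⟨..|..⟩ = √(288/35)·(-1/24) = -0.119523

Clebsch–Gordan coefficient, −√(1/70) ≈ -0.119523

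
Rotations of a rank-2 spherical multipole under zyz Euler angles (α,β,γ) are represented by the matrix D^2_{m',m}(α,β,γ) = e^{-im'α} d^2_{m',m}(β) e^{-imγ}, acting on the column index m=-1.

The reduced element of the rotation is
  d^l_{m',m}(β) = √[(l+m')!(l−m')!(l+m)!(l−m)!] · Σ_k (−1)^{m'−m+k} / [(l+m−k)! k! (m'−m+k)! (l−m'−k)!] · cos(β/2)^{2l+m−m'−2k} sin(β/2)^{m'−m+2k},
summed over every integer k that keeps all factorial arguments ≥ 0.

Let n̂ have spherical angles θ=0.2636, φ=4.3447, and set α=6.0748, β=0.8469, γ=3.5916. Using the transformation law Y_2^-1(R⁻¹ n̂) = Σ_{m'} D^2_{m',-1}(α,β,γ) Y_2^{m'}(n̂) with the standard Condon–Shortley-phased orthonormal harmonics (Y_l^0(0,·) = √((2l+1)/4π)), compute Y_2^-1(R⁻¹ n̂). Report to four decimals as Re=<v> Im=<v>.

Need the full column D^2_{m',-1} for m'=−2..2 at α=6.0748, β=0.8469, γ=3.5916.
cos(β/2)=0.911677, sin(β/2)=0.410908
d^2_{-2,-1}: single k=1 term ⇒ +0.622727;  D = -0.622383-0.020694i
d^2_{-1,-1}: k∈[0..1] ⇒ +0.690818 -0.421010 = +0.269808;  D = -0.261970-0.064559i
d^2_{0,-1}: k∈[0..1] ⇒ -0.762681 +0.154935 = -0.607746;  D = +0.547241+0.264352i
d^2_{1,-1}: k∈[0..1] ⇒ +0.421010 -0.028509 = +0.392501;  D = -0.310459-0.240150i
d^2_{2,-1}: single k=0 term ⇒ -0.126504;  D = +0.081884+0.096428i
Y_2^{m'}(θ=0.2636,φ=4.3447) and Σ D·Y over m':
  (-0.6224-0.0207i)·(-0.0194-0.0176i)  (-0.2620-0.0646i)·(-0.0699+0.1814i)  (+0.5472+0.2644i)·(+0.5665+0.0000i)  (-0.3105-0.2402i)·(+0.0699+0.1814i)  (+0.0819+0.0964i)·(-0.0194+0.0176i)
Y_2^-1(R⁻¹ n̂) = +0.370360+0.044608i

Re=0.3704 Im=0.0446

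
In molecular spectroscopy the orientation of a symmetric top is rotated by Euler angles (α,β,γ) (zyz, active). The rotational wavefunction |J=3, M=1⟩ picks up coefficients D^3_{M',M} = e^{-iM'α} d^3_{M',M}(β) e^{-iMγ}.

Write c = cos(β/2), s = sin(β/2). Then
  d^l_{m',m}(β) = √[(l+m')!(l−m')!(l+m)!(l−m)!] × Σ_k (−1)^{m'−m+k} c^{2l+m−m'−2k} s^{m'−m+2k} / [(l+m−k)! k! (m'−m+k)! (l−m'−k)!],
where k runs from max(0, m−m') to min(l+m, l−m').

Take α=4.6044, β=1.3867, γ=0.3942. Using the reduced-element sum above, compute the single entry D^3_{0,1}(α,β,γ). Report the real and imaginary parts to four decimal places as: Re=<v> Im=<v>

D^3_{0,1}(4.6044,1.3867,0.3942) = e^{-i·0·4.6044}·d^3_{0,1}(1.3867)·e^{-i·1·0.3942}. Compute d first:
With c≡cos(β/2)=0.769109 and s≡sin(β/2)=0.639117, N=[6·6·24·2]^{1/2}=41.569219
Admissible k: 1..3 (factorial args all ≥0)
  k=1: (−1)^0·41.5692/(12)·0.7691^5·0.6391^1 = +0.595815
  k=2: (−1)^1·41.5692/(4)·0.7691^3·0.6391^3 = -1.234291
  k=3: (−1)^2·41.5692/(12)·0.7691^1·0.6391^5 = +0.284107
d^3_{0,1}(1.3867) = +0.595815 -1.234291 +0.284107 = -0.354370
Phases: e^{-i·(0)·4.6044}=+1.000000+0.000000i, e^{-i·(1)·0.3942}=+0.923304-0.384070i ⇒ D=-0.327191+0.136103i

Re=-0.3272 Im=0.1361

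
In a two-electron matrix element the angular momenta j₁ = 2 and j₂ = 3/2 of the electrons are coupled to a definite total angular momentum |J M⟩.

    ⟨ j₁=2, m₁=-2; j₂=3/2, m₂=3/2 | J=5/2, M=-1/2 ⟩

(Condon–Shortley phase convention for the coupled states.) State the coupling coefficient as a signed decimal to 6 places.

√[6·1!3!2!/7! · 0!4!3!0!2!3!] = √(864/35)
  +(−1)^1/∏(1,0,3,2,0,0)! = -1/12  (running -1/12)
⟨..|..⟩ = √(864/35)·(-1/12) = -0.414039

-0.414039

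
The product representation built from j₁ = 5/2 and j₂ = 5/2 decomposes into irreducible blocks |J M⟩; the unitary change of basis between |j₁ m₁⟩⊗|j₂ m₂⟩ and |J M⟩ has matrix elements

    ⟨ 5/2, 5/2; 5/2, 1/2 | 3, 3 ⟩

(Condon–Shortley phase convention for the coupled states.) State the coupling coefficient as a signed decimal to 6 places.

j₁+j₂−J=2  J+j₁−j₂=3  J−j₁+j₂=3  j₁+j₂+J+1=9
(j₁±m₁, j₂±m₂, J±M) = (5,0,3,2,6,0)
P² = 1440
sum k=0..0:
  [0] +1/72 = 1/72
S = 1/72
C² = P²·S² = 5/18 ; C = +0.527046

+0.527046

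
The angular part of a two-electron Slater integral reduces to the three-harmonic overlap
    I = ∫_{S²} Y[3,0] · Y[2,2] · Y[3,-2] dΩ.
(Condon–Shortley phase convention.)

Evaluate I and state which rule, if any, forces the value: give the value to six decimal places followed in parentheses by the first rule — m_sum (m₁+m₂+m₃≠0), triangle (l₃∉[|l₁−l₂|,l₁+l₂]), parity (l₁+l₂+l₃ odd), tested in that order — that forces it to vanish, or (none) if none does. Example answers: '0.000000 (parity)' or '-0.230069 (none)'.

-0.188063 (none)

Rules hold: Σm=0, L=8 even, 1≤3≤5.
N = 7·5·7 = 245
Δ = 2!·4!·2!/9! = 1/3780
Racah Σ t=0..2: t=0:+1/24 t=1:−1/4 t=2:+1/24 = -1/6
⇒ 3j(3 2 3; 0 0 0)² = 4/105, sgn +1
Racah Σ t=2..2: t=2:+1/24 = 1/24
⇒ 3j(3 2 3; 0 2 -2)² = 1/21, sgn -1
4πI² = N·(3j₀)²·(3jₘ)² = 4/9
I = -1·√(0.444444/4π) = -0.18806319
No selection rule forces the value: the integral is nonzero (none).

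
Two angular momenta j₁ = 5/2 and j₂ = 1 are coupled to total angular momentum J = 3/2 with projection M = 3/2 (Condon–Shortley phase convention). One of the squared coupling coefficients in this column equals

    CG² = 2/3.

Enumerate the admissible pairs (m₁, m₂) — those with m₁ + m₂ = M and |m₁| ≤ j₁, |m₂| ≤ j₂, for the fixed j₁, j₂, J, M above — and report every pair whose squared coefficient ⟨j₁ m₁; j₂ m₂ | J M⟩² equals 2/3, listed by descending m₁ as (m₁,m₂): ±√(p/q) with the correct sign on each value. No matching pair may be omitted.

Admissible pairs with m₁+m₂ = M = 3/2: (1/2,1), (3/2,0), (5/2,-1)
  (m₁,m₂)=(5/2,-1): CG² = 2/3, CG = +√(2/3)   ← matches the target
  (m₁,m₂)=(3/2,0): CG² = 4/15, CG = −√(4/15)
  (m₁,m₂)=(1/2,1): CG² = 1/15, CG = +√(1/15)
Pairs with CG² = 2/3: (5/2,-1): +√(2/3)

(5/2,-1): +√(2/3)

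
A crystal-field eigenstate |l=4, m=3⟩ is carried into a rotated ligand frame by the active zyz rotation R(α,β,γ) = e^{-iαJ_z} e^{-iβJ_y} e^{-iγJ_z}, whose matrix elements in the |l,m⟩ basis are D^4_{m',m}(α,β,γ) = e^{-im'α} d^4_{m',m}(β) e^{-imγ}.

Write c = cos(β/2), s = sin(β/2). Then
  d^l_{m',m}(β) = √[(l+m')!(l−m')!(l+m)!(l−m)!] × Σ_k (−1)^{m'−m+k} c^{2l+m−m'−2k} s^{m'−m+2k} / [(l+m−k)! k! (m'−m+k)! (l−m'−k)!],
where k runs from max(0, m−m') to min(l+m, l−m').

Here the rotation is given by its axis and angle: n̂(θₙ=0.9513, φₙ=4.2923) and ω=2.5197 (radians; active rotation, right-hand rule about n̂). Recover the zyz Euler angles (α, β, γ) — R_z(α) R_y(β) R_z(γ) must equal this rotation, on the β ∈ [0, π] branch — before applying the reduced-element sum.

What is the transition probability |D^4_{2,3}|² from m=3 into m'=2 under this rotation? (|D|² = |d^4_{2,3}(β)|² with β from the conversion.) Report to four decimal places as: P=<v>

Axis–angle → zyz. n̂ = (sinθₙcosφₙ, sinθₙsinφₙ, cosθₙ) = (-0.332053, -0.743381, +0.580625), ω = 2.5197.
R = I cosω + sinω [n̂]ₓ + (1−cosω) n̂n̂ᵀ gives
  R = [-0.612902, +0.109212, -0.782575; +0.785727, +0.188991, -0.588996; +0.083575, -0.975887, -0.201644]
β = atan2(√(R₁₃²+R₂₃²), R₃₃) = 1.773832; α = atan2(R₂₃, R₁₃) mod 2π = 3.786780; γ = atan2(R₃₂, −R₃₁) mod 2π = 4.626958
D^4_{2,3}(3.7868,1.7738,4.6270) = e^{-i·2·3.7868}·d^4_{2,3}(1.7738)·e^{-i·3·4.6270}. Compute d first:
c=cos(1.773832/2)=0.631805, s=sin(1.773832/2)=0.775127; N=√[720·2·5040·1]=2693.993318
Admissible k: 1..2 (factorial args all ≥0)
  k=1: (−1)^0·2693.9933/(720)·0.6318^7·0.7751^1 = +0.116552
  k=2: (−1)^1·2693.9933/(240)·0.6318^5·0.7751^3 = -0.526285
d^4_{2,3}(1.7738) = +0.116552 -0.526285 = -0.409732
|D^4_{2,3}|² = |d^4_{2,3}(β)|² = (-0.409732)² = 0.167881 (the z-rotation phases have unit modulus)

P=0.1679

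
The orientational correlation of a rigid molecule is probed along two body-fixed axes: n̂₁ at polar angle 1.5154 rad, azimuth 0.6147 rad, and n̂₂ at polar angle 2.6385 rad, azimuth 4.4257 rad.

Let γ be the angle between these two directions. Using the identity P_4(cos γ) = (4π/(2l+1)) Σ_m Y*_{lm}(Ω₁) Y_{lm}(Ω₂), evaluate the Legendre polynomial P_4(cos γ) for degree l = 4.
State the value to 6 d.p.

Summing Y*_{l m}(θ₁,φ₁)·Y_{l m}(θ₂,φ₂) over m ∈ [−4, 4]; prefactor 4π/(2·4+1) = 1.396263:
  m=-4: Y*=(-0.341221, 0.277512)  Y=(0.009839, 0.021795)  product (-0.009406, -0.004706)
  m=-3: Y*=(-0.018620, 0.066424)  Y=(-0.093145, 0.080179)  product (-0.003591, -0.007680)
  m=-2: Y*=(-0.109260, -0.307507)  Y=(-0.285657, -0.184462)  product (-0.025512, 0.107996)
  m=-1: Y*=(-0.063640, -0.044926)  Y=(0.134082, -0.454808)  product (-0.028966, 0.022920)
  m=+0: Y*=(0.307663, -0.000000)  Y=(0.062731, 0.000000)  product (0.019300, 0.000000)
  m=+1: Y*=(0.063640, -0.044926)  Y=(-0.134082, -0.454808)  product (-0.028966, -0.022920)
  m=+2: Y*=(-0.109260, 0.307507)  Y=(-0.285657, 0.184462)  product (-0.025512, -0.107996)
  m=+3: Y*=(0.018620, 0.066424)  Y=(0.093145, 0.080179)  product (-0.003591, 0.007680)
  m=+4: Y*=(-0.341221, -0.277512)  Y=(0.009839, -0.021795)  product (-0.009406, 0.004706)
Total Σ_m = (-0.115650, 0.000000). Multiply by 1.396263: (-0.161478, 0.000000). P_4(cos γ) = -0.161478

-0.161478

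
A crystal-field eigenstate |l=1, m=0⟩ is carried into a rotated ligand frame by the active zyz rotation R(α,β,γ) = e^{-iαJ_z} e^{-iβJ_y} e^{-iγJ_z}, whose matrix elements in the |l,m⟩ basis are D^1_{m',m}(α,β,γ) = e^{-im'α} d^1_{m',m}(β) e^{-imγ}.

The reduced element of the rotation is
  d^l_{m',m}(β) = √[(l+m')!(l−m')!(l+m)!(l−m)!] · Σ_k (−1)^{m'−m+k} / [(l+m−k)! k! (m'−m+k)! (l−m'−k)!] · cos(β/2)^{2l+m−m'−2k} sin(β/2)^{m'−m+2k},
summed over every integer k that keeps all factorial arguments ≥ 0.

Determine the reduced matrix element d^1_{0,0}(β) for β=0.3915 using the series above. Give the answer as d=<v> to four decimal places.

d^1_{0,0}(β=0.3915) via the finite sum:
With c≡cos(β/2)=0.980902 and s≡sin(β/2)=0.194502, N=[1·1·1·1]^{1/2}=1.000000
k: max(0,(0)−(0))=0 … min(1+(0),1−(0))=1
  k=0: (−1)^0·1.0000/(1)·0.9809^2·0.1945^0 = +0.962169
  k=1: (−1)^1·1.0000/(1)·0.9809^0·0.1945^2 = -0.037831
d^1_{0,0}(0.3915) = +0.962169 -0.037831 = +0.924338

d=0.9243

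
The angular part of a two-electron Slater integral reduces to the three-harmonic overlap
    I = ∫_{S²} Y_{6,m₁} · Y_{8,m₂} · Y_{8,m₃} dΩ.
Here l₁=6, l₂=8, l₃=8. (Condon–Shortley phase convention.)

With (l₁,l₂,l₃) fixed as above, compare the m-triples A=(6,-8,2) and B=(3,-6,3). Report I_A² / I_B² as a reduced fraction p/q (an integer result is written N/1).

16/9

Same 6,8,8: normalisation and zero-m 3j drop out of the ratio.
A: Δ: 6! 6! 10! / 23! → 1/13742520792; sum: t=0:+1/1881169920000 = 1/1881169920000; 3j²(6 8 8; 6 -8 2) = Δ·Π!·Σ² = 4/7429  (sign +1)
B: Δ: 6! 6! 10! / 23! → 1/13742520792; sum: t=0:+1/2090188800 t=1:−1/2090188800 t=2:+1/20901888000 = 1/20901888000; 3j²(6 8 8; 3 -6 3) = Δ·Π!·Σ² = 9/29716  (sign -1)
I_A²/I_B² = (4/7429)/(9/29716) = 16/9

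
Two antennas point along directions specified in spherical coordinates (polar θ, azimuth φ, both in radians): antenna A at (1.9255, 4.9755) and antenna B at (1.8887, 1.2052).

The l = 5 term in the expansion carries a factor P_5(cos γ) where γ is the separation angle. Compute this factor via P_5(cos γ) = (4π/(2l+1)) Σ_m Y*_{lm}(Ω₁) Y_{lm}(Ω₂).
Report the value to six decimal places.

Term-by-term m-sum for l=5 (normalisation 4π/11 = 1.142397):
  m=-5: (0.325666, -0.084977) × (0.347129, 0.091298) = (0.120806, 0.000235)  (running Σ = (0.120806, 0.000235))
  m=-4: (-0.195303, -0.342411) × (-0.040413, -0.371312) = (-0.119248, 0.086356)  (running Σ = (0.001558, 0.086591))
  m=-3: (-0.017342, 0.017206) × (0.031833, -0.016331) = (-0.000271, 0.000831)  (running Σ = (0.001287, 0.087422))
  m=-2: (-0.285614, -0.165900) × (-0.251513, -0.225624) = (0.034405, 0.106168)  (running Σ = (0.035692, 0.193589))
  m=-1: (-0.029934, 0.111131) × (-0.018206, 0.047559) = (-0.004740, -0.003447)  (running Σ = (0.030951, 0.190142))
  m=0: (-0.303535, -0.000000) × (-0.320307, 0.000000) = (0.097225, 0.000000)  (running Σ = (0.128176, 0.190142))
  m=1: (0.029934, 0.111131) × (0.018206, 0.047559) = (-0.004740, 0.003447)  (running Σ = (0.123436, 0.193589))
  m=2: (-0.285614, 0.165900) × (-0.251513, 0.225624) = (0.034405, -0.106168)  (running Σ = (0.157840, 0.087422))
  m=3: (0.017342, 0.017206) × (-0.031833, -0.016331) = (-0.000271, -0.000831)  (running Σ = (0.157569, 0.086591))
  m=4: (-0.195303, 0.342411) × (-0.040413, 0.371312) = (-0.119248, -0.086356)  (running Σ = (0.038321, 0.000235))
  m=5: (-0.325666, -0.084977) × (-0.347129, 0.091298) = (0.120806, -0.000235)  (running Σ = (0.159127, -0.000000))
Σ over m = (0.159127, -0.000000); ×(4π/11) → (0.181786, -0.000000). Real part: 0.181786

0.181786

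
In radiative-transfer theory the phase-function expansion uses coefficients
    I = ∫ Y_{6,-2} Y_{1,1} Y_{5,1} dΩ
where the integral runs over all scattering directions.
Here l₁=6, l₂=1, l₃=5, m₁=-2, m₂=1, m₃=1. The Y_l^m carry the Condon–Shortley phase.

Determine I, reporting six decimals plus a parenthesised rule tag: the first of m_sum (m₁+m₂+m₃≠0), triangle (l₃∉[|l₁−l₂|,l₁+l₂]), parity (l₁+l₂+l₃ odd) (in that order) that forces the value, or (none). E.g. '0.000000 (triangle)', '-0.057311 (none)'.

Checks pass: Σm=0; 12 even; l₃=5∈[5,7].
(2·6+1)(2·1+1)(2·5+1) = 429
Δ: 2! 10! 0! / 13! → 1/858
sum: t=1:−1/14400 = -1/14400
3j²(6 1 5; 0 0 0) = Δ·Π!·Σ² = 6/143  (sign +1)
sum: t=2:+1/34560 = 1/34560
3j²(6 1 5; -2 1 1) = Δ·Π!·Σ² = 14/429  (sign +1)
combine: 4πI² = 429·6/143·14/429 = 84/143
take √, sign +1: I = 0.21620548
No selection rule forces the value: the integral is nonzero (none).

0.216205 (none)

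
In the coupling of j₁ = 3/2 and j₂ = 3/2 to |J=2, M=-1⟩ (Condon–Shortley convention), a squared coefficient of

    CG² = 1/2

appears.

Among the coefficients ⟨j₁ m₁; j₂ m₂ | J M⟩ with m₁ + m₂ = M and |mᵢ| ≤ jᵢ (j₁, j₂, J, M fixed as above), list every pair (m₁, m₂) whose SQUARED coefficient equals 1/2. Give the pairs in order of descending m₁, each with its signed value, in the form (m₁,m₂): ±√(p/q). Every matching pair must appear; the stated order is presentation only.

(1/2,-3/2): +√(1/2); (-3/2,1/2): −√(1/2)

Admissible pairs with m₁+m₂ = M = -1: (-3/2,1/2), (-1/2,-1/2), (1/2,-3/2)
  (m₁,m₂)=(1/2,-3/2): CG² = 1/2, CG = +√(1/2)   ← matches the target
  (m₁,m₂)=(-1/2,-1/2): CG² = 0/1, CG = 0
  (m₁,m₂)=(-3/2,1/2): CG² = 1/2, CG = −√(1/2)   ← matches the target
Pairs with CG² = 1/2: (1/2,-3/2): +√(1/2); (-3/2,1/2): −√(1/2)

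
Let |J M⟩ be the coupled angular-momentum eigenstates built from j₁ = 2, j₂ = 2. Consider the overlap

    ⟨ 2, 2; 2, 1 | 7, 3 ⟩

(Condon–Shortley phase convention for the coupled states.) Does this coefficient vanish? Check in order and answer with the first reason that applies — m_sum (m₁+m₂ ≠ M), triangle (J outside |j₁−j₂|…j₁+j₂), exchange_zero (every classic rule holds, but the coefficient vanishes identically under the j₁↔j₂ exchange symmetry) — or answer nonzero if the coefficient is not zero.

m-sum: m₁+m₂ = 2+1 = 3, M = 3  ✓
triangle: need |j₁−j₂| ≤ J ≤ j₁+j₂, i.e. J ∈ [0, 4]; J = 7 is outside ✗ ⇒ coefficient is 0

triangle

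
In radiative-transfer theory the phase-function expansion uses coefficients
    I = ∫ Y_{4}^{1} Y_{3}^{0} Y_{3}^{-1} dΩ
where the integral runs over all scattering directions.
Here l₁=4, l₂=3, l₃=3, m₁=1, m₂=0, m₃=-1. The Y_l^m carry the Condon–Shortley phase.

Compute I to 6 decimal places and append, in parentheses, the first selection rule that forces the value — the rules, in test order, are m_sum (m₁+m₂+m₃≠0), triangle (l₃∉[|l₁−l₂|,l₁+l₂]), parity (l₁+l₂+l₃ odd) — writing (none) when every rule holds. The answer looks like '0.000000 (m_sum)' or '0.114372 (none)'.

Rules hold: Σm=0, L=10 even, 1≤3≤7.
N = 9·7·7 = 441
Δ = 4!·4!·2!/11! = 1/34650
Racah Σ t=1..3: t=1:−1/72 t=2:+1/16 t=3:−1/72 = 5/144
⇒ 3j(4 3 3; 0 0 0)² = 2/77, sgn -1
Racah Σ t=1..3: t=1:−1/48 t=2:+1/24 t=3:−1/288 = 5/288
⇒ 3j(4 3 3; 1 0 -1)² = 5/462, sgn +1
4πI² = N·(3j₀)²·(3jₘ)² = 15/121
I = -1·√(0.123967/4π) = -0.09932258
No selection rule forces the value: the integral is nonzero (none).

-0.099323 (none)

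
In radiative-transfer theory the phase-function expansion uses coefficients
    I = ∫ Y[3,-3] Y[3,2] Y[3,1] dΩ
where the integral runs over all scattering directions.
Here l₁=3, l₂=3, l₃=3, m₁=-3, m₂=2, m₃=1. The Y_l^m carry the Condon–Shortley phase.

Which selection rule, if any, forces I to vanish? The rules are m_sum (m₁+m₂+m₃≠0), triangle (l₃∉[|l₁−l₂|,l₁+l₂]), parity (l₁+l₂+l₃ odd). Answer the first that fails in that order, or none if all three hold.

parity

m₁+m₂+m₃ = -3 + 2 + 1 = 0  ✓
triangle: |3−3|=0 ≤ l₃=3 ≤ 3+3=6  ✓
parity: l₁+l₂+l₃ = 9 is odd  ✗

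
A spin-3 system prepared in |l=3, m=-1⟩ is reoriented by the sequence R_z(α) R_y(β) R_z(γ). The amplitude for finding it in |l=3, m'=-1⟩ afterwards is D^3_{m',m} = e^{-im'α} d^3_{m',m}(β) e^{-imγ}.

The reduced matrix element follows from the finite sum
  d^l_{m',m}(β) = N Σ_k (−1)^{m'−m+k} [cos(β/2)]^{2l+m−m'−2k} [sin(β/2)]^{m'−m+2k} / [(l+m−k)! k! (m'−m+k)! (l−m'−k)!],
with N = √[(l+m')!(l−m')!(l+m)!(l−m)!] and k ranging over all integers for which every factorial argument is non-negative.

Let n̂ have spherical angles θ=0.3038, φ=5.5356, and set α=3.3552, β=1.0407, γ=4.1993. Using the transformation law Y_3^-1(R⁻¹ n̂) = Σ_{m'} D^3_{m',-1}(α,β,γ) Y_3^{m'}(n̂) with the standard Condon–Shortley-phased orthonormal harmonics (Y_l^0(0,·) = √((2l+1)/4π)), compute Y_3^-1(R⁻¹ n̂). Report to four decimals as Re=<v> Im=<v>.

Need the full column D^3_{m',-1} for m'=−3..3 at α=3.3552, β=1.0407, γ=4.1993.
cos(β/2)=0.867645, sin(β/2)=0.497184
d^3_{-3,-1}: single k=2 term ⇒ +0.542561;  D = -0.069115+0.538141i
d^3_{-2,-1}: k∈[1..2] ⇒ +0.773086 -0.507700 = +0.265386;  D = -0.022762-0.264408i
d^3_{-1,-1}: k∈[0..2] ⇒ +0.426632 -1.120709 +0.275997 = -0.418080;  D = -0.123344-0.399471i
d^3_{0,-1}: k∈[0..2] ⇒ -0.846873 +0.834237 -0.091310 = -0.103946;  D = +0.051024+0.090561i
d^3_{1,-1}: k∈[0..2] ⇒ +0.840531 -0.367995 +0.015104 = +0.487640;  D = +0.323990+0.364450i
d^3_{2,-1}: k∈[0..1] ⇒ -0.507700 +0.083354 = -0.424346;  D = +0.342760+0.250170i
d^3_{3,-1}: single k=0 term ⇒ +0.178155;  D = +0.162897+0.072138i
Y_3^{m'}(θ=0.3038,φ=5.5356) and Σ D·Y over m':
  (-0.0691+0.5381i)·(-0.0070+0.0087i)  (-0.0228-0.2644i)·(+0.0066+0.0870i)  (-0.1233-0.3995i)·(+0.2519+0.2335i)  (+0.0510+0.0906i)·(+0.5528+0.0000i)  (+0.3240+0.3644i)·(-0.2519+0.2335i)  (+0.3428+0.2502i)·(+0.0066-0.0870i)  (+0.1629+0.0721i)·(+0.0070+0.0087i)
Y_3^-1(R⁻¹ n̂) = -0.033116-0.129811i

Re=-0.0331 Im=-0.1298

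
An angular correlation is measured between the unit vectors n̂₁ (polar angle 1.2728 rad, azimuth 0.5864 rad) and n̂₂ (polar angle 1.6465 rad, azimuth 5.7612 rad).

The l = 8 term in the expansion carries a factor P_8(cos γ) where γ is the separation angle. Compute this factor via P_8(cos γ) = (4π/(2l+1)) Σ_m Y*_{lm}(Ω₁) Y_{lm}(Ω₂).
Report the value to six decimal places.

-0.264240

Summing Y*_{l m}(θ₁,φ₁)·Y_{l m}(θ₂,φ₂) over m ∈ [−8, 8]; prefactor 4π/(2·8+1) = 0.739198:
  term(m=-8) = -0.15361 + 0.09581j   from Y*(Ω₁)=-0.00761 - 0.35931j, Y(Ω₂)=-0.25748 - 0.43296j
  term(m=-7) = -0.00642 - 0.06717j   from Y*(Ω₁)=-0.25207 - 0.36251j, Y(Ω₂)=0.13321 + 0.07492j
  term(m=-6) = -0.02657 - 0.01022j   from Y*(Ω₁)=-0.07827 - 0.03097j, Y(Ω₂)=0.33823 - 0.00327j
  term(m=-5) = -0.04239 + 0.03880j   from Y*(Ω₁)=0.31818 - 0.06768j, Y(Ω₂)=-0.15228 + 0.08957j
  term(m=-4) = 0.01683 + 0.05877j   from Y*(Ω₁)=0.14985 - 0.15306j, Y(Ω₂)=-0.14110 + 0.24808j
  term(m=-3) = 0.04315 + 0.00801j   from Y*(Ω₁)=-0.04399 + 0.23073j, Y(Ω₂)=-0.00090 - 0.18683j
  term(m=-2) = 0.04056 - 0.05380j   from Y*(Ω₁)=0.09981 + 0.23739j, Y(Ω₂)=-0.13156 - 0.22618j
  term(m=-1) = -0.01620 - 0.03251j   from Y*(Ω₁)=-0.15848 - 0.10528j, Y(Ω₂)=0.16548 + 0.09518j
  term(m=+0) = -0.06815 + 0.00000j   from Y*(Ω₁)=-0.26769 + 0.00000j, Y(Ω₂)=0.25459 + 0.00000j
  term(m=+1) = -0.01620 + 0.03251j   from Y*(Ω₁)=0.15848 - 0.10528j, Y(Ω₂)=-0.16548 + 0.09518j
  term(m=+2) = 0.04056 + 0.05380j   from Y*(Ω₁)=0.09981 - 0.23739j, Y(Ω₂)=-0.13156 + 0.22618j
  term(m=+3) = 0.04315 - 0.00801j   from Y*(Ω₁)=0.04399 + 0.23073j, Y(Ω₂)=0.00090 - 0.18683j
  term(m=+4) = 0.01683 - 0.05877j   from Y*(Ω₁)=0.14985 + 0.15306j, Y(Ω₂)=-0.14110 - 0.24808j
  term(m=+5) = -0.04239 - 0.03880j   from Y*(Ω₁)=-0.31818 - 0.06768j, Y(Ω₂)=0.15228 + 0.08957j
  term(m=+6) = -0.02657 + 0.01022j   from Y*(Ω₁)=-0.07827 + 0.03097j, Y(Ω₂)=0.33823 + 0.00327j
  term(m=+7) = -0.00642 + 0.06717j   from Y*(Ω₁)=0.25207 - 0.36251j, Y(Ω₂)=-0.13321 + 0.07492j
  term(m=+8) = -0.15361 - 0.09581j   from Y*(Ω₁)=-0.00761 + 0.35931j, Y(Ω₂)=-0.25748 + 0.43296j
Total Σ_m = -0.35747 + 0.00000j. Multiply by 0.739198: -0.26424 + 0.00000j. P_8(cos γ) = -0.264240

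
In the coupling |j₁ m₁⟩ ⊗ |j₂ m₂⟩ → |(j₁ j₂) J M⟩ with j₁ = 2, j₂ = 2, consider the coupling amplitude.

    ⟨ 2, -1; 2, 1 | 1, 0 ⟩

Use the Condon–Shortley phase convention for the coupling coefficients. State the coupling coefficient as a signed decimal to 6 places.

j₁+j₂−J=3  J+j₁−j₂=1  J−j₁+j₂=1  j₁+j₂+J+1=6
(j₁±m₁, j₂±m₂, J±M) = (1,3,3,1,1,1)
P² = 9/10
sum k=2..3:
  [2] +1/2 = 1/2
  [3] −1/6 = -1/6
S = 1/3
C² = P²·S² = 1/10 ; C = +0.316228

+√(1/10) ≈ +0.316228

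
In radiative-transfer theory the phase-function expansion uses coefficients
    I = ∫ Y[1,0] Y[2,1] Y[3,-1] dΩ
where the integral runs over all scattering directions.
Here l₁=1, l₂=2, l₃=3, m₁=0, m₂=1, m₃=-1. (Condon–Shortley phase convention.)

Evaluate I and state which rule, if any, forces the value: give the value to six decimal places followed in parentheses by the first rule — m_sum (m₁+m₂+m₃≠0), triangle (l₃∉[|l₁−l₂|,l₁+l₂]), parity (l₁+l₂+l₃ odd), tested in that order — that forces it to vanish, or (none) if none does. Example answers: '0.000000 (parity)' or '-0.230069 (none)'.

-0.233597 (none)

m-sum 0 ✓  L=6 even ✓  1≤3≤3 ✓
Π(2lᵢ+1) = 3×5×7 = 105
triangle coeff Δ(1,2,3) = 1/105
Σ_t [0,0]: t=0:+1/4 = 1/4
(3j)²=3/35 [(1 2 3; 0 0 0)], sign=-1
Σ_t [0,0]: t=0:+1/6 = 1/6
(3j)²=8/105 [(1 2 3; 0 1 -1)], sign=+1
⇒ 4πI² = 24/35
I = (-1)√(24/35/(4π)) = -0.23359668
No selection rule forces the value: the integral is nonzero (none).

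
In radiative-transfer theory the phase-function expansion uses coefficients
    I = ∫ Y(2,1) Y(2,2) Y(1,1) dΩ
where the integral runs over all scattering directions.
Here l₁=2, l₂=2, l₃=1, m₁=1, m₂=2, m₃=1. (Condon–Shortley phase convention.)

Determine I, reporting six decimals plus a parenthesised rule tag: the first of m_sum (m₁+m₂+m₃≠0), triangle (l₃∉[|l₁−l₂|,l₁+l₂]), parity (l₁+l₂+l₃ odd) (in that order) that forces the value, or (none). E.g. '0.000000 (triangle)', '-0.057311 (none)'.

Σmᵢ = 4 ≠ 0, so the φ-integral vanishes; I = 0

0.000000 (m_sum)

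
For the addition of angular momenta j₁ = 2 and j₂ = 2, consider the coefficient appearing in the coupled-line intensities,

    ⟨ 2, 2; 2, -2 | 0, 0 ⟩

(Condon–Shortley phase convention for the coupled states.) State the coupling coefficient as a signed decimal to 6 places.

+√(1/5) = +0.447214

√[1·4!0!0!/5! · 4!0!0!4!0!0!] = √(576/5)
  +(−1)^0/∏(0,4,0,0,0,0)! = 1/24  (running 1/24)
⟨..|..⟩ = √(576/5)·(1/24) = +0.447214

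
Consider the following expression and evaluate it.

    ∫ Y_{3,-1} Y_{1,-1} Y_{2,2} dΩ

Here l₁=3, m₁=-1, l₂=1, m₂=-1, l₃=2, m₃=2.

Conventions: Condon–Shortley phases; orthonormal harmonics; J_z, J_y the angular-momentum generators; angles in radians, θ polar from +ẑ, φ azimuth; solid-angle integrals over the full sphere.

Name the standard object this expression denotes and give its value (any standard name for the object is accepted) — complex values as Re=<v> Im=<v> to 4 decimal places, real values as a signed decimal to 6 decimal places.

Gaunt coefficient, -0.082589

This is a Gaunt coefficient — the integral of a triple product of spherical harmonics over the sphere.
Rules hold: Σm=0, L=6 even, 2≤2≤4.
N = 7·3·5 = 105
Δ = 2!·4!·0!/7! = 1/105
Racah Σ t=1..1: t=1:−1/4 = -1/4
⇒ 3j(3 1 2; 0 0 0)² = 3/35, sgn -1
Racah Σ t=0..0: t=0:+1/48 = 1/48
⇒ 3j(3 1 2; -1 -1 2)² = 1/105, sgn +1
4πI² = N·(3j₀)²·(3jₘ)² = 3/35
I = -1·√(0.0857143/4π) = -0.08258890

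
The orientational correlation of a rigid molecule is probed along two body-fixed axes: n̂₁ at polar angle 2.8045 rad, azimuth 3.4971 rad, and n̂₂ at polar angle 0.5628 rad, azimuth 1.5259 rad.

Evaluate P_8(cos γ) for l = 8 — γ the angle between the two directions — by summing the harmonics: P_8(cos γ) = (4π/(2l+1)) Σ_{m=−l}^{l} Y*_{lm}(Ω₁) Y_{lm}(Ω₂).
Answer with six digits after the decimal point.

-0.342206

Summing Y*_{l m}(θ₁,φ₁)·Y_{l m}(θ₂,φ₂) over m ∈ [−8, 8]; prefactor 4π/(2·8+1) = 0.739198:
  term(m=-8) = -0.000000-0.000000i   from Y*(Ω₁)=-0.000071+0.000022i, Y(Ω₂)=+0.003169+0.001190i
  term(m=-7) = -0.000006-0.000017i   from Y*(Ω₁)=-0.000669+0.000512i, Y(Ω₂)=-0.006636+0.020414i
  term(m=-6) = +0.000380-0.000347i   from Y*(Ω₁)=-0.003246+0.005152i, Y(Ω₂)=-0.081452-0.022488i
  term(m=-5) = +0.006570+0.003023i   from Y*(Ω₁)=-0.006458+0.030793i, Y(Ω₂)=+0.051170-0.224106i
  term(m=-4) = -0.001575+0.051080i   from Y*(Ω₁)=+0.017641+0.117707i, Y(Ω₂)=+0.422462+0.076694i
  term(m=-3) = -0.146556+0.056774i   from Y*(Ω₁)=+0.155317+0.281441i, Y(Ω₂)=-0.065655+0.484502i
  term(m=-2) = -0.063991-0.065994i   from Y*(Ω₁)=+0.427283+0.368017i, Y(Ω₂)=-0.162352-0.014617i
  term(m=-1) = -0.062583+0.147857i   from Y*(Ω₁)=+0.428553+0.159114i, Y(Ω₂)=-0.015763+0.350866i
  term(m=+0) = +0.072577+0.000000i   from Y*(Ω₁)=-0.248594-0.000000i, Y(Ω₂)=-0.291952+0.000000i
  term(m=+1) = -0.062583-0.147857i   from Y*(Ω₁)=-0.428553+0.159114i, Y(Ω₂)=+0.015763+0.350866i
  term(m=+2) = -0.063991+0.065994i   from Y*(Ω₁)=+0.427283-0.368017i, Y(Ω₂)=-0.162352+0.014617i
  term(m=+3) = -0.146556-0.056774i   from Y*(Ω₁)=-0.155317+0.281441i, Y(Ω₂)=+0.065655+0.484502i
  term(m=+4) = -0.001575-0.051080i   from Y*(Ω₁)=+0.017641-0.117707i, Y(Ω₂)=+0.422462-0.076694i
  term(m=+5) = +0.006570-0.003023i   from Y*(Ω₁)=+0.006458+0.030793i, Y(Ω₂)=-0.051170-0.224106i
  term(m=+6) = +0.000380+0.000347i   from Y*(Ω₁)=-0.003246-0.005152i, Y(Ω₂)=-0.081452+0.022488i
  term(m=+7) = -0.000006+0.000017i   from Y*(Ω₁)=+0.000669+0.000512i, Y(Ω₂)=+0.006636+0.020414i
  term(m=+8) = -0.000000+0.000000i   from Y*(Ω₁)=-0.000071-0.000022i, Y(Ω₂)=+0.003169-0.001190i
Accumulated sum -0.462943-0.000000i; after 4π/(2l+1) scaling, -0.342206-0.000000i ⇒ P_8 = -0.342206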